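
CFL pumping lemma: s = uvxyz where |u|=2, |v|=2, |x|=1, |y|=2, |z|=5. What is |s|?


|s| = |u| + |v| + |x| + |y| + |z|
= 2 + 2 + 1 + 2 + 5
= 4 + 1 + 7
= 5 + 7
= 12

12


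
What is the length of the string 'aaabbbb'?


String: 'aaabbbb'
Counting characters:
  'a' appears 3 time(s)
  'b' appears 4 time(s)
Total length = 3 + 4 = 7

7


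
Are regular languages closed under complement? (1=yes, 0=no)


Regular languages are closed under:
- Union (DFA product construction)
- Intersection (DFA product construction)
- Complement (swap accept/reject states)
- Concatenation (NFA construction)
- Kleene star (NFA construction)
complement is in this list
Therefore: closed

1


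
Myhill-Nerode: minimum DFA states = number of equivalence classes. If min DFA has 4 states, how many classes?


Myhill-Nerode theorem:
Number of equivalence classes = number of states in minimal DFA
Minimal DFA states = 4
Therefore equivalence classes = 4

4


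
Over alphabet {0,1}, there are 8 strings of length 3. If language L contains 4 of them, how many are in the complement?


Alphabet: {0,1}
String length: 3
Total strings of length 3 = 2^3 = 8
Strings in L = 4
Complement = total - |L|
= 8 - 4
= 4

4


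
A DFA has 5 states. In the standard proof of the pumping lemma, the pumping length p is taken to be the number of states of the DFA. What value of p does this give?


Pumping lemma for regular languages (standard proof):
Take p = |Q|, the number of DFA states.
Any string of length >= |Q| passes through |Q|+1 states while reading its first |Q| symbols,
so by pigeonhole some state repeats, giving the loop that can be pumped.
Here |Q| = 5
Therefore the proof uses p = 5

5


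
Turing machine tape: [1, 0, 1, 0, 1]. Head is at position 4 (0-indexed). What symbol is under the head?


Tape: [1, 0, 1, 0, 1]
Positions: 0 1 2 3 4
Values:    1 0 1 0 1
Head at position 4
tape[4] = 1

1


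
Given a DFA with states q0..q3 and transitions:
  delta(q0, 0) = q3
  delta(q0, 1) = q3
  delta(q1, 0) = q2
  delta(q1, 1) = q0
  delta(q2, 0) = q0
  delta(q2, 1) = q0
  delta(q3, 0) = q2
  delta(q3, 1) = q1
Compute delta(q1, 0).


Looking up transition function:
delta(q1, 0) in the table
Row: q1, Column: 0
Result: q2

q2


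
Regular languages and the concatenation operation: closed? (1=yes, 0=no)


Regular languages are closed under all standard operations:
- Union: Yes (product construction)
- Intersection: Yes (product construction)
- Complement: Yes (swap accept/reject)
- Concatenation: Yes (NFA construction)
Operation: concatenation -> Closed

1


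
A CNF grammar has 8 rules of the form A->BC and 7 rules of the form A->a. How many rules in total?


CNF allows two rule forms:
  A -> BC (binary): 8 rules
  A -> a (terminal): 7 rules
Total = 8 + 7 = 15

15


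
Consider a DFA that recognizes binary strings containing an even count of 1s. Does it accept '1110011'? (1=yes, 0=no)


DFA has 2 states: q_even (start, accept=yes) and q_odd
Processing string '1110011' character by character:
  Position 0: read '1', 1-count=1 -> q_odd
  Position 1: read '1', 1-count=2 -> q_even
  Position 2: read '1', 1-count=3 -> q_odd
  Position 3: read '0', 1-count=3 -> q_odd (no change)
  Position 4: read '0', 1-count=3 -> q_odd (no change)
  Position 5: read '1', 1-count=4 -> q_even
  Position 6: read '1', 1-count=5 -> q_odd
Final state: q_odd, total 1s = 5 (odd); the DFA requires an even count -> reject

0


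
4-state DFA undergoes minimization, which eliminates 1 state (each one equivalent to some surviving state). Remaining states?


Original DFA: 4 states
Redundant states removed: 1
Minimized states = original - removed
= 4 - 1
= 3

3


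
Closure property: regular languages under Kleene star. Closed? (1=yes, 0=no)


Regular languages are closed under:
- Union (DFA product construction)
- Intersection (DFA product construction)
- Complement (swap accept/reject states)
- Concatenation (NFA construction)
- Kleene star (NFA construction)
Kleene star is in this list
Therefore: closed

1


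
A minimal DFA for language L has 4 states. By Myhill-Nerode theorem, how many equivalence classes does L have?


Myhill-Nerode theorem:
Number of equivalence classes = number of states in minimal DFA
Minimal DFA states = 4
Therefore equivalence classes = 4

4


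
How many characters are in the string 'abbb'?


String: 'abbb'
Counting characters:
  'a' appears 1 time(s)
  'b' appears 3 time(s)
Total length = 1 + 3 = 4

4


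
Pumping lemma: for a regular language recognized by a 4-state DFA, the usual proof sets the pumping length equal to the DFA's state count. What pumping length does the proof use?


Pumping lemma for regular languages (standard proof):
Take p = |Q|, the number of DFA states.
Any string of length >= |Q| passes through |Q|+1 states while reading its first |Q| symbols,
so by pigeonhole some state repeats, giving the loop that can be pumped.
Here |Q| = 4
Therefore the proof uses p = 4

4


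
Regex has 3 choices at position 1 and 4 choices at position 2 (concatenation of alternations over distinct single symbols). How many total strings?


First group: 3 alternatives
Second group: 4 alternatives
Concatenation: each choice from group 1 pairs with each from group 2
Total = 3 x 4 = 12

12


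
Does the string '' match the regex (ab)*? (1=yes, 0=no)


Pattern: (ab)*
String: ''
Pattern requires: zero or more repetitions of 'ab'
Pairs: []
All pairs are 'ab'? Yes
Result: 1

1


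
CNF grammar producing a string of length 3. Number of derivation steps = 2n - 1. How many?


Chomsky Normal Form derivation:
String length n = 3
Each step either:
  - Splits a nonterminal into two (n-1 such steps)
  - Converts a nonterminal to terminal (n such steps)
Total = (n-1) + n = 2n - 1
= 2(3) - 1
= 6 - 1
= 5

5


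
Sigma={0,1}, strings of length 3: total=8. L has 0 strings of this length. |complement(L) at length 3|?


Alphabet: {0,1}
String length: 3
Total strings of length 3 = 2^3 = 8
Strings in L = 0
Complement = total - |L|
= 8 - 0
= 8

8


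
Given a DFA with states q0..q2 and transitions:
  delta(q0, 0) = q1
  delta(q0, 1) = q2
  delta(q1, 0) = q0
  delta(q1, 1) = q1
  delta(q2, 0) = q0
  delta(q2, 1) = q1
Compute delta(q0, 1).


Looking up transition function:
delta(q0, 1) in the table
Row: q0, Column: 1
Result: q2

q2


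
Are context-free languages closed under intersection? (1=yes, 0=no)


CFL closure properties:
  Closed under: union, concatenation, Kleene star
  NOT closed under: intersection, complement
Operation 'intersection' is in not-closed list -> No (not closed)

0


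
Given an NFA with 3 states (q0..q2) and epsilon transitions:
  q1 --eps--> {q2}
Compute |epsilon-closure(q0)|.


Starting from q0
Initialize closure = {q0}
q0 has no outgoing epsilon transitions -> nothing to add
Final closure: {q0}
Size = 1

1


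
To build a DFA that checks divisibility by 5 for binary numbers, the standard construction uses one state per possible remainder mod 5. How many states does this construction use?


Divisibility by 5 is tracked via the remainder mod 5: 0, 1, ..., 4
The construction assigns one state to each remainder
Number of remainders = 5

5


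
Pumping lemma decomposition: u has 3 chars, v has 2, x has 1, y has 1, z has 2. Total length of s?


|s| = |u| + |v| + |x| + |y| + |z|
= 3 + 2 + 1 + 1 + 2
= 5 + 1 + 3
= 6 + 3
= 9

9


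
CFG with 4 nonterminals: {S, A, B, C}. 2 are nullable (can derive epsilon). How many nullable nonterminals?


Nonterminals: {S, A, B, C}
A nonterminal is nullable if it can derive epsilon
Counting nullable nonterminals: 2
Total nullable = 2

2


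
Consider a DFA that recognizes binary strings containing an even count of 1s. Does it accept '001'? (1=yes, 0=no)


DFA has 2 states: q_even (start, accept=yes) and q_odd
Processing string '001' character by character:
  Position 0: read '0', 1-count=0 -> q_even (no change)
  Position 1: read '0', 1-count=0 -> q_even (no change)
  Position 2: read '1', 1-count=1 -> q_odd
Final state: q_odd, total 1s = 1 (odd); the DFA requires an even count -> reject

0


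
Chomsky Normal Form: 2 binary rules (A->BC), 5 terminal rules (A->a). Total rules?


CNF allows two rule forms:
  A -> BC (binary): 2 rules
  A -> a (terminal): 5 rules
Total = 2 + 5 = 7

7


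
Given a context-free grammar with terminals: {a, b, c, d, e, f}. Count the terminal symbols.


Terminal symbols: a, b, c, d, e, f
Counting each: a (#1), b (#2), c (#3), d (#4), e (#5), f (#6)
Total = 6

6


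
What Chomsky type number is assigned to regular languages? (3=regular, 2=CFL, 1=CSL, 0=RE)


Chomsky hierarchy levels:
  Type 3: Regular (DFA/NFA/regex)
  Type 2: Context-free (PDA)
  Type 1: Context-sensitive
  Type 0: Recursively enumerable (TM)
'regular' corresponds to Type 3

3


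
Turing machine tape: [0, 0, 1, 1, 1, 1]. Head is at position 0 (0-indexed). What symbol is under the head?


Tape: [0, 0, 1, 1, 1, 1]
Positions: 0 1 2 3 4 5
Values:    0 0 1 1 1 1
Head at position 0
tape[0] = 0

0


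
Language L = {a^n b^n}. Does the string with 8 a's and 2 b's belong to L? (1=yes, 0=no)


Language requires equal numbers of a's and b's
PDA pushes for each 'a', pops for each 'b'
Number of a's = 8
Number of b's = 2
8 != 2 -> Reject

0


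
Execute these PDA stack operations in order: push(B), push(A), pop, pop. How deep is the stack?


Tracing stack operations:
  push(B) -> stack = [B], depth=1
  push(A) -> stack = [B,A], depth=2
  pop -> removed A, stack = [B], depth=1
  pop -> removed B, stack = [], depth=0
Final depth = 0

0


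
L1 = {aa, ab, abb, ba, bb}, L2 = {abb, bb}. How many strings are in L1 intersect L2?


L1 = {aa, ab, abb, ba, bb}
L2 = {abb, bb}
Checking each string in L1 against L2:
  'aa': in L2? No
  'ab': in L2? No
  'abb': in L2? Yes
  'ba': in L2? No
  'bb': in L2? Yes
Intersection = {abb, bb}
|L1 ∩ L2| = 2

2


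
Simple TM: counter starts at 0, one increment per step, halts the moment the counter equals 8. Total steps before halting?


Counter starts at 0. Counting sequence:
  Step 1: counter = 1
  Step 2: counter = 2
  Step 3: counter = 3
  Step 4: counter = 4
  Step 5: counter = 5
  Step 6: counter = 6
  Step 7: counter = 7
  Step 8: counter = 8
Counter reached 8 -> halt
Total steps = 8

8


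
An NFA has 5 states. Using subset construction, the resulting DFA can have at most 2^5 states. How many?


NFA has 5 states
Subset construction: each DFA state = subset of NFA states
Maximum subsets = 2^5
2^5 = 32

32


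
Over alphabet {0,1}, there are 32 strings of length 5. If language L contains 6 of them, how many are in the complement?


Alphabet: {0,1}
String length: 5
Total strings of length 5 = 2^5 = 32
Strings in L = 6
Complement = total - |L|
= 32 - 6
= 26

26


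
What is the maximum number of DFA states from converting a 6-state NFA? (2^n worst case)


NFA has 6 states
Subset construction: each DFA state = subset of NFA states
Maximum subsets = 2^6
2^6 = 64

64


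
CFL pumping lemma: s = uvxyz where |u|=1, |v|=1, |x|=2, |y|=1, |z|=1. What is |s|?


|s| = |u| + |v| + |x| + |y| + |z|
= 1 + 1 + 2 + 1 + 1
= 2 + 2 + 2
= 4 + 2
= 6

6


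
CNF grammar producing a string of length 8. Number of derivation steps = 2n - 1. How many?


Chomsky Normal Form derivation:
String length n = 8
Each step either:
  - Splits a nonterminal into two (n-1 such steps)
  - Converts a nonterminal to terminal (n such steps)
Total = (n-1) + n = 2n - 1
= 2(8) - 1
= 16 - 1
= 15

15


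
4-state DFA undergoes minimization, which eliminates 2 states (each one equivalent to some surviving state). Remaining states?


Original DFA: 4 states
Redundant states removed: 2
Minimized states = original - removed
= 4 - 2
= 2

2


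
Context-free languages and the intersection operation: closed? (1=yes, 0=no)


CFL closure properties:
  Closed under: union, concatenation, Kleene star
  NOT closed under: intersection, complement
Operation 'intersection' is in not-closed list -> No (not closed)

0


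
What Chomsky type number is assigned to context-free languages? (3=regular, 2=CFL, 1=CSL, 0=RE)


Chomsky hierarchy levels:
  Type 3: Regular (DFA/NFA/regex)
  Type 2: Context-free (PDA)
  Type 1: Context-sensitive
  Type 0: Recursively enumerable (TM)
'context-free' corresponds to Type 2

2


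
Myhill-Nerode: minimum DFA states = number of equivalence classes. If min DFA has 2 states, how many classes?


Myhill-Nerode theorem:
Number of equivalence classes = number of states in minimal DFA
Minimal DFA states = 2
Therefore equivalence classes = 2

2


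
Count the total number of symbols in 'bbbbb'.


String: 'bbbbb'
Counting characters:
  'b' appears 5 time(s)
Total length = 0 + 5 = 5

5


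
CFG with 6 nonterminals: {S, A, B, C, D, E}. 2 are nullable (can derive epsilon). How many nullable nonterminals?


Nonterminals: {S, A, B, C, D, E}
A nonterminal is nullable if it can derive epsilon
Counting nullable nonterminals: 2
Total nullable = 2

2


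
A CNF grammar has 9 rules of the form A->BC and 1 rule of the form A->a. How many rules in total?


CNF allows two rule forms:
  A -> BC (binary): 9 rules
  A -> a (terminal): 1 rule
Total = 9 + 1 = 10

10


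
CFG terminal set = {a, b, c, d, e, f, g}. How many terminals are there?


Terminal symbols: a, b, c, d, e, f, g
Counting each: a (#1), b (#2), c (#3), d (#4), e (#5), f (#6), g (#7)
Total = 7

7


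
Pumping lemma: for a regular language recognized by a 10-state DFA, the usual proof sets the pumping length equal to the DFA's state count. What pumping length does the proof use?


Pumping lemma for regular languages (standard proof):
Take p = |Q|, the number of DFA states.
Any string of length >= |Q| passes through |Q|+1 states while reading its first |Q| symbols,
so by pigeonhole some state repeats, giving the loop that can be pumped.
Here |Q| = 10
Therefore the proof uses p = 10

10


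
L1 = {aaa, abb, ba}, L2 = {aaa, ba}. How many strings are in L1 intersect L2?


L1 = {aaa, abb, ba}
L2 = {aaa, ba}
Checking each string in L1 against L2:
  'aaa': in L2? Yes
  'abb': in L2? No
  'ba': in L2? Yes
Intersection = {aaa, ba}
|L1 ∩ L2| = 2

2


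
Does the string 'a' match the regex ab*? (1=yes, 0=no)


Pattern: ab*
String: 'a'
Pattern requires: exactly one 'a' followed by zero or more 'b's
First char is 'a' -> OK
Rest '': all b's? Yes
Result: 1

1


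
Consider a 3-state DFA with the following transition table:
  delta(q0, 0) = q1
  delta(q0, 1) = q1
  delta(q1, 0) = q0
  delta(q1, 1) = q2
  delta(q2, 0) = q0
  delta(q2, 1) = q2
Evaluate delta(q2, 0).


Looking up transition function:
delta(q2, 0) in the table
Row: q2, Column: 0
Result: q0

q0


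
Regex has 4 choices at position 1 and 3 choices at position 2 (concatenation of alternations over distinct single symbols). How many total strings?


First group: 4 alternatives
Second group: 3 alternatives
Concatenation: each choice from group 1 pairs with each from group 2
Total = 4 x 3 = 12

12


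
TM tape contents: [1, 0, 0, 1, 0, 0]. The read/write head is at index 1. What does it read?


Tape: [1, 0, 0, 1, 0, 0]
Positions: 0 1 2 3 4 5
Values:    1 0 0 1 0 0
Head at position 1
tape[1] = 0

0


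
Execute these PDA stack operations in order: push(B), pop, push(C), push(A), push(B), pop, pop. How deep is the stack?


Tracing stack operations:
  push(B) -> stack = [B], depth=1
  pop -> removed B, stack = [], depth=0
  push(C) -> stack = [C], depth=1
  push(A) -> stack = [C,A], depth=2
  push(B) -> stack = [C,A,B], depth=3
  pop -> removed B, stack = [C,A], depth=2
  pop -> removed A, stack = [C], depth=1
Final depth = 1

1


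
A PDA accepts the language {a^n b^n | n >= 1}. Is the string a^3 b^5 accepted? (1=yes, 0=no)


Language requires equal numbers of a's and b's
PDA pushes for each 'a', pops for each 'b'
Number of a's = 3
Number of b's = 5
3 != 5 -> Reject

0


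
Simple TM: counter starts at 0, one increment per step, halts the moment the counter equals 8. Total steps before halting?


Counter starts at 0. Counting sequence:
  Step 1: counter = 1
  Step 2: counter = 2
  Step 3: counter = 3
  Step 4: counter = 4
  Step 5: counter = 5
  Step 6: counter = 6
  Step 7: counter = 7
  Step 8: counter = 8
Counter reached 8 -> halt
Total steps = 8

8


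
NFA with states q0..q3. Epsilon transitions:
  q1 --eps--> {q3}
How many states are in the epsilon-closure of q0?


Starting from q0
Initialize closure = {q0}
q0 has no outgoing epsilon transitions -> nothing to add
Final closure: {q0}
Size = 1

1


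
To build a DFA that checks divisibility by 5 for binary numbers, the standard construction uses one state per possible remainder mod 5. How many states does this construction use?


Divisibility by 5 is tracked via the remainder mod 5: 0, 1, ..., 4
The construction assigns one state to each remainder
Number of remainders = 5

5


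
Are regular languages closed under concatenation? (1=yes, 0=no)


Regular languages are closed under:
- Union (DFA product construction)
- Intersection (DFA product construction)
- Complement (swap accept/reject states)
- Concatenation (NFA construction)
- Kleene star (NFA construction)
concatenation is in this list
Therefore: closed

1


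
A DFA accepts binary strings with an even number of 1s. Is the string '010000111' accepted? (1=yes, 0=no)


DFA has 2 states: q_even (start, accept=yes) and q_odd
Processing string '010000111' character by character:
  Position 0: read '0', 1-count=0 -> q_even (no change)
  Position 1: read '1', 1-count=1 -> q_odd
  Position 2: read '0', 1-count=1 -> q_odd (no change)
  Position 3: read '0', 1-count=1 -> q_odd (no change)
  Position 4: read '0', 1-count=1 -> q_odd (no change)
  Position 5: read '0', 1-count=1 -> q_odd (no change)
  Position 6: read '1', 1-count=2 -> q_even
  Position 7: read '1', 1-count=3 -> q_odd
  Position 8: read '1', 1-count=4 -> q_even
Final state: q_even, total 1s = 4 (even); the DFA requires an even count -> accept

1


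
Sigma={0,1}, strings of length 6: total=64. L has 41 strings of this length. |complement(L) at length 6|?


Alphabet: {0,1}
String length: 6
Total strings of length 6 = 2^6 = 64
Strings in L = 41
Complement = total - |L|
= 64 - 41
= 23

23


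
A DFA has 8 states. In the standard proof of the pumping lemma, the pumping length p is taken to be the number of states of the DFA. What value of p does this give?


Pumping lemma for regular languages (standard proof):
Take p = |Q|, the number of DFA states.
Any string of length >= |Q| passes through |Q|+1 states while reading its first |Q| symbols,
so by pigeonhole some state repeats, giving the loop that can be pumped.
Here |Q| = 8
Therefore the proof uses p = 8

8


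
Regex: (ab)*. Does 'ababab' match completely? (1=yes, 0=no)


Pattern: (ab)*
String: 'ababab'
Pattern requires: zero or more repetitions of 'ab'
Pairs: ['ab', 'ab', 'ab']
All pairs are 'ab'? Yes
Result: 1

1


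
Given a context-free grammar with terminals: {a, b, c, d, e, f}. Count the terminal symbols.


Terminal symbols: a, b, c, d, e, f
Counting each: a (#1), b (#2), c (#3), d (#4), e (#5), f (#6)
Total = 6

6


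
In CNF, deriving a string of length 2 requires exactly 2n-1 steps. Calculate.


Chomsky Normal Form derivation:
String length n = 2
Each step either:
  - Splits a nonterminal into two (n-1 such steps)
  - Converts a nonterminal to terminal (n such steps)
Total = (n-1) + n = 2n - 1
= 2(2) - 1
= 4 - 1
= 3

3


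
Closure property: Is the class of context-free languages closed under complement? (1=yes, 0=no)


CFL closure properties:
  Closed under: union, concatenation, Kleene star
  NOT closed under: intersection, complement
Operation 'complement' is in not-closed list -> No (not closed)

0


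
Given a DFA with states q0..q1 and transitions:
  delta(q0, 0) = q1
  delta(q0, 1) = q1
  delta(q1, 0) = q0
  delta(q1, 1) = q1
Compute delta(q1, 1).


Looking up transition function:
delta(q1, 1) in the table
Row: q1, Column: 1
Result: q1

q1


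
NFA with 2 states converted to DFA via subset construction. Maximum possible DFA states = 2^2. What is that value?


NFA has 2 states
Subset construction: each DFA state = subset of NFA states
Maximum subsets = 2^2
2^2 = 4

4


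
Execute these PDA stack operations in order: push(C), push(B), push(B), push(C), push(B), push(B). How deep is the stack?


Tracing stack operations:
  push(C) -> stack = [C], depth=1
  push(B) -> stack = [C,B], depth=2
  push(B) -> stack = [C,B,B], depth=3
  push(C) -> stack = [C,B,B,C], depth=4
  push(B) -> stack = [C,B,B,C,B], depth=5
  push(B) -> stack = [C,B,B,C,B,B], depth=6
Final depth = 6

6


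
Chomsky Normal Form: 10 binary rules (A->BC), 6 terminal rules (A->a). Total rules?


CNF allows two rule forms:
  A -> BC (binary): 10 rules
  A -> a (terminal): 6 rules
Total = 10 + 6 = 16

16


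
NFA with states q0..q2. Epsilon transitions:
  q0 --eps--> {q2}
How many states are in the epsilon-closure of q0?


Starting from q0
Initialize closure = {q0}
Follow epsilon from q0 -> add q2
Final closure: {q0, q2}
Size = 2

2


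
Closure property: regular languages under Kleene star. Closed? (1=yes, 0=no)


Regular languages are closed under:
- Union (DFA product construction)
- Intersection (DFA product construction)
- Complement (swap accept/reject states)
- Concatenation (NFA construction)
- Kleene star (NFA construction)
Kleene star is in this list
Therefore: closed

1


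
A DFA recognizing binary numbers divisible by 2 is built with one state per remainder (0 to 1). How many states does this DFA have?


Divisibility by 2 is tracked via the remainder mod 2: 0, 1, ..., 1
The construction assigns one state to each remainder
Number of remainders = 2

2


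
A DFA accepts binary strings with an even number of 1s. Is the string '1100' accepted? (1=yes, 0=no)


DFA has 2 states: q_even (start, accept=yes) and q_odd
Processing string '1100' character by character:
  Position 0: read '1', 1-count=1 -> q_odd
  Position 1: read '1', 1-count=2 -> q_even
  Position 2: read '0', 1-count=2 -> q_even (no change)
  Position 3: read '0', 1-count=2 -> q_even (no change)
Final state: q_even, total 1s = 2 (even); the DFA requires an even count -> accept

1


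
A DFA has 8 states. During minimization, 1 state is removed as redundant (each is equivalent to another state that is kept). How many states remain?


Original DFA: 8 states
Redundant states removed: 1
Minimized states = original - removed
= 8 - 1
= 7

7


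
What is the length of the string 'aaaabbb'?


String: 'aaaabbb'
Counting characters:
  'a' appears 4 time(s)
  'b' appears 3 time(s)
Total length = 4 + 3 = 7

7


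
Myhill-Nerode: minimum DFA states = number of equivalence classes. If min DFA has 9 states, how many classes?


Myhill-Nerode theorem:
Number of equivalence classes = number of states in minimal DFA
Minimal DFA states = 9
Therefore equivalence classes = 9

9


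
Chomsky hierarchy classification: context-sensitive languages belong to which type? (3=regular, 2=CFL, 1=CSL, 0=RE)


Chomsky hierarchy levels:
  Type 3: Regular (DFA/NFA/regex)
  Type 2: Context-free (PDA)
  Type 1: Context-sensitive
  Type 0: Recursively enumerable (TM)
'context-sensitive' corresponds to Type 1

1


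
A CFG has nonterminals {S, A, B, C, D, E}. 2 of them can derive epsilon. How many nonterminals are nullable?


Nonterminals: {S, A, B, C, D, E}
A nonterminal is nullable if it can derive epsilon
Counting nullable nonterminals: 2
Total nullable = 2

2


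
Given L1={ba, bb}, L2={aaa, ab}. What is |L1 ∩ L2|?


L1 = {ba, bb}
L2 = {aaa, ab}
Checking each string in L1 against L2:
  'ba': in L2? No
  'bb': in L2? No
Intersection = {}
|L1 ∩ L2| = 0

0


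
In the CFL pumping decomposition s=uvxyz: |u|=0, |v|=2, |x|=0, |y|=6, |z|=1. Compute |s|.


|s| = |u| + |v| + |x| + |y| + |z|
= 0 + 2 + 0 + 6 + 1
= 2 + 0 + 7
= 2 + 7
= 9

9


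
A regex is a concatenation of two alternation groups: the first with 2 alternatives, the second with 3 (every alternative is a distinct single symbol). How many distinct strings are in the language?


First group: 2 alternatives
Second group: 3 alternatives
Concatenation: each choice from group 1 pairs with each from group 2
Total = 2 x 3 = 6

6


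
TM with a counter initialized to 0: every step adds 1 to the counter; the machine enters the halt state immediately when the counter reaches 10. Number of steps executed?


Counter starts at 0. Counting sequence:
  Step 1: counter = 1
  Step 2: counter = 2
  Step 3: counter = 3
  Step 4: counter = 4
  Step 5: counter = 5
  Step 6: counter = 6
  ...
  Step 10: counter = 10
Counter reached 10 -> halt
Total steps = 10

10


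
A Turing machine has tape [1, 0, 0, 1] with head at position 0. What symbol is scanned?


Tape: [1, 0, 0, 1]
Positions: 0 1 2 3
Values:    1 0 0 1
Head at position 0
tape[0] = 1

1


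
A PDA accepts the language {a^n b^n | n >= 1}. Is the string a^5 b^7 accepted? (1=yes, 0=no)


Language requires equal numbers of a's and b's
PDA pushes for each 'a', pops for each 'b'
Number of a's = 5
Number of b's = 7
5 != 7 -> Reject

0


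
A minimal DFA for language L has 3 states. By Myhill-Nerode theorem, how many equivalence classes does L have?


Myhill-Nerode theorem:
Number of equivalence classes = number of states in minimal DFA
Minimal DFA states = 3
Therefore equivalence classes = 3

3


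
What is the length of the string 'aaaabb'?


String: 'aaaabb'
Counting characters:
  'a' appears 4 time(s)
  'b' appears 2 time(s)
Total length = 4 + 2 = 6

6


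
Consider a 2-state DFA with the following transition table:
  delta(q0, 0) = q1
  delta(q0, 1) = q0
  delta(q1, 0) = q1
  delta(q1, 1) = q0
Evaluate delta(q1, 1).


Looking up transition function:
delta(q1, 1) in the table
Row: q1, Column: 1
Result: q0

q0


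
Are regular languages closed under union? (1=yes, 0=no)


Regular languages are closed under:
- Union (DFA product construction)
- Intersection (DFA product construction)
- Complement (swap accept/reject states)
- Concatenation (NFA construction)
- Kleene star (NFA construction)
union is in this list
Therefore: closed

1


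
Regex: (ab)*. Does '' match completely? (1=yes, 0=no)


Pattern: (ab)*
String: ''
Pattern requires: zero or more repetitions of 'ab'
Pairs: []
All pairs are 'ab'? Yes
Result: 1

1


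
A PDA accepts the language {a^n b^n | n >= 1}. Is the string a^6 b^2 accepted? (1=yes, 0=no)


Language requires equal numbers of a's and b's
PDA pushes for each 'a', pops for each 'b'
Number of a's = 6
Number of b's = 2
6 != 2 -> Reject

0


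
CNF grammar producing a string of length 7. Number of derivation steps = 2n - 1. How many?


Chomsky Normal Form derivation:
String length n = 7
Each step either:
  - Splits a nonterminal into two (n-1 such steps)
  - Converts a nonterminal to terminal (n such steps)
Total = (n-1) + n = 2n - 1
= 2(7) - 1
= 14 - 1
= 13

13


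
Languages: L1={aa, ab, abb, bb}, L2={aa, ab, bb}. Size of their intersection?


L1 = {aa, ab, abb, bb}
L2 = {aa, ab, bb}
Checking each string in L1 against L2:
  'aa': in L2? Yes
  'ab': in L2? Yes
  'abb': in L2? No
  'bb': in L2? Yes
Intersection = {aa, ab, bb}
|L1 ∩ L2| = 3

3


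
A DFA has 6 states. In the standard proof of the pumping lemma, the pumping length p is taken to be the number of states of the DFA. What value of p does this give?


Pumping lemma for regular languages (standard proof):
Take p = |Q|, the number of DFA states.
Any string of length >= |Q| passes through |Q|+1 states while reading its first |Q| symbols,
so by pigeonhole some state repeats, giving the loop that can be pumped.
Here |Q| = 6
Therefore the proof uses p = 6

6


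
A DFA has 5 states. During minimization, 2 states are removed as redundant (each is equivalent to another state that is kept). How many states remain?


Original DFA: 5 states
Redundant states removed: 2
Minimized states = original - removed
= 5 - 2
= 3

3


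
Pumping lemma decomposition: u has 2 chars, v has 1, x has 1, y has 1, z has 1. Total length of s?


|s| = |u| + |v| + |x| + |y| + |z|
= 2 + 1 + 1 + 1 + 1
= 3 + 1 + 2
= 4 + 2
= 6

6


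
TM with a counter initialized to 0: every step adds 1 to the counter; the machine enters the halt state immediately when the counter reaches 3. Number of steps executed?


Counter starts at 0. Counting sequence:
  Step 1: counter = 1
  Step 2: counter = 2
  Step 3: counter = 3
Counter reached 3 -> halt
Total steps = 3

3


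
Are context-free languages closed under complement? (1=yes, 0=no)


CFL closure properties:
  Closed under: union, concatenation, Kleene star
  NOT closed under: intersection, complement
Operation 'complement' is in not-closed list -> No (not closed)

0


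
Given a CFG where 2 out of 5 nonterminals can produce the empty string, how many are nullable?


Nonterminals: {S, A, B, C, D}
A nonterminal is nullable if it can derive epsilon
Counting nullable nonterminals: 2
Total nullable = 2

2


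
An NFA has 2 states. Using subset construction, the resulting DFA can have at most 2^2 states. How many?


NFA has 2 states
Subset construction: each DFA state = subset of NFA states
Maximum subsets = 2^2
2^2 = 4

4


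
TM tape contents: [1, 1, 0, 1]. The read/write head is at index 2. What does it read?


Tape: [1, 1, 0, 1]
Positions: 0 1 2 3
Values:    1 1 0 1
Head at position 2
tape[2] = 0

0


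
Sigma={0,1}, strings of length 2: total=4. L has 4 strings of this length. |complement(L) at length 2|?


Alphabet: {0,1}
String length: 2
Total strings of length 2 = 2^2 = 4
Strings in L = 4
Complement = total - |L|
= 4 - 4
= 0

0


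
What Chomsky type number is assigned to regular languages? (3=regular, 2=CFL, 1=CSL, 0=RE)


Chomsky hierarchy levels:
  Type 3: Regular (DFA/NFA/regex)
  Type 2: Context-free (PDA)
  Type 1: Context-sensitive
  Type 0: Recursively enumerable (TM)
'regular' corresponds to Type 3

3


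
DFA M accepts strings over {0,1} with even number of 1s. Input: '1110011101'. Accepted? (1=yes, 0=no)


DFA has 2 states: q_even (start, accept=yes) and q_odd
Processing string '1110011101' character by character:
  Position 0: read '1', 1-count=1 -> q_odd
  Position 1: read '1', 1-count=2 -> q_even
  Position 2: read '1', 1-count=3 -> q_odd
  Position 3: read '0', 1-count=3 -> q_odd (no change)
  Position 4: read '0', 1-count=3 -> q_odd (no change)
  Position 5: read '1', 1-count=4 -> q_even
  Position 6: read '1', 1-count=5 -> q_odd
  Position 7: read '1', 1-count=6 -> q_even
  Position 8: read '0', 1-count=6 -> q_even (no change)
  Position 9: read '1', 1-count=7 -> q_odd
Final state: q_odd, total 1s = 7 (odd); the DFA requires an even count -> reject

0


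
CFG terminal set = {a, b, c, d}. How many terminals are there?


Terminal symbols: a, b, c, d
Counting each: a (#1), b (#2), c (#3), d (#4)
Total = 4

4


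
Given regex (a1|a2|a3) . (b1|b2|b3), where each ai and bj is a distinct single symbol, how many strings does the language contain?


First group: 3 alternatives
Second group: 3 alternatives
Concatenation: each choice from group 1 pairs with each from group 2
Total = 3 x 3 = 9

9


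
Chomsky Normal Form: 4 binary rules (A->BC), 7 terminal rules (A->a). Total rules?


CNF allows two rule forms:
  A -> BC (binary): 4 rules
  A -> a (terminal): 7 rules
Total = 4 + 7 = 11

11


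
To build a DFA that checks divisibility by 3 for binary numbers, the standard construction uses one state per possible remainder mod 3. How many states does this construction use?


Divisibility by 3 is tracked via the remainder mod 3: 0, 1, ..., 2
The construction assigns one state to each remainder
Number of remainders = 3

3


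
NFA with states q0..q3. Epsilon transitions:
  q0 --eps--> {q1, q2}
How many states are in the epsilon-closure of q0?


Starting from q0
Initialize closure = {q0}
Follow epsilon from q0 -> add q1
Follow epsilon from q0 -> add q2
Final closure: {q0, q1, q2}
Size = 3

3


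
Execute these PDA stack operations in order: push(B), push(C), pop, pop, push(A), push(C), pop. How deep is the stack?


Tracing stack operations:
  push(B) -> stack = [B], depth=1
  push(C) -> stack = [B,C], depth=2
  pop -> removed C, stack = [B], depth=1
  pop -> removed B, stack = [], depth=0
  push(A) -> stack = [A], depth=1
  push(C) -> stack = [A,C], depth=2
  pop -> removed C, stack = [A], depth=1
Final depth = 1

1


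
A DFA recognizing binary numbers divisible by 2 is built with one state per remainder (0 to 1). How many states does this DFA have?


Divisibility by 2 is tracked via the remainder mod 2: 0, 1, ..., 1
The construction assigns one state to each remainder
Number of remainders = 2

2


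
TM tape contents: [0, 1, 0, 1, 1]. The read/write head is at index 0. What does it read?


Tape: [0, 1, 0, 1, 1]
Positions: 0 1 2 3 4
Values:    0 1 0 1 1
Head at position 0
tape[0] = 0

0


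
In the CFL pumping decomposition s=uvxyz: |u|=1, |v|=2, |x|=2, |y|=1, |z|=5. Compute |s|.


|s| = |u| + |v| + |x| + |y| + |z|
= 1 + 2 + 2 + 1 + 5
= 3 + 2 + 6
= 5 + 6
= 11

11


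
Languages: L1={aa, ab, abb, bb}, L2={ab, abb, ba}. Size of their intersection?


L1 = {aa, ab, abb, bb}
L2 = {ab, abb, ba}
Checking each string in L1 against L2:
  'aa': in L2? No
  'ab': in L2? Yes
  'abb': in L2? Yes
  'bb': in L2? No
Intersection = {ab, abb}
|L1 ∩ L2| = 2

2


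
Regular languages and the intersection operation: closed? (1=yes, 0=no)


Regular languages are closed under all standard operations:
- Union: Yes (product construction)
- Intersection: Yes (product construction)
- Complement: Yes (swap accept/reject)
- Concatenation: Yes (NFA construction)
Operation: intersection -> Closed

1


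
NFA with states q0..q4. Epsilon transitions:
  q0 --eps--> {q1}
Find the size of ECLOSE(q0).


Starting from q0
Initialize closure = {q0}
Follow epsilon from q0 -> add q1
Final closure: {q0, q1}
Size = 2

2


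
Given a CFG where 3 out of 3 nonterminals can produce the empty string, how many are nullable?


Nonterminals: {S, A, B}
A nonterminal is nullable if it can derive epsilon
Counting nullable nonterminals: 3
Total nullable = 3

3


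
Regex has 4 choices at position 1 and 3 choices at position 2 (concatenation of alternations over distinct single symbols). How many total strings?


First group: 4 alternatives
Second group: 3 alternatives
Concatenation: each choice from group 1 pairs with each from group 2
Total = 4 x 3 = 12

12


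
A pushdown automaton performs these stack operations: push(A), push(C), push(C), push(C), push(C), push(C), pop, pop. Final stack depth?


Tracing stack operations:
  push(A) -> stack = [A], depth=1
  push(C) -> stack = [A,C], depth=2
  push(C) -> stack = [A,C,C], depth=3
  push(C) -> stack = [A,C,C,C], depth=4
  push(C) -> stack = [A,C,C,C,C], depth=5
  push(C) -> stack = [A,C,C,C,C,C], depth=6
  pop -> removed C, stack = [A,C,C,C,C], depth=5
  pop -> removed C, stack = [A,C,C,C], depth=4
Final depth = 4

4


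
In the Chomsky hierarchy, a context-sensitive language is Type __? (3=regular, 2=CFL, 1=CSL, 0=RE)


Chomsky hierarchy levels:
  Type 3: Regular (DFA/NFA/regex)
  Type 2: Context-free (PDA)
  Type 1: Context-sensitive
  Type 0: Recursively enumerable (TM)
'context-sensitive' corresponds to Type 1

1


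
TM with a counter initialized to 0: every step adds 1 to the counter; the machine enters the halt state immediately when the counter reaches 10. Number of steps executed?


Counter starts at 0. Counting sequence:
  Step 1: counter = 1
  Step 2: counter = 2
  Step 3: counter = 3
  Step 4: counter = 4
  Step 5: counter = 5
  Step 6: counter = 6
  ...
  Step 10: counter = 10
Counter reached 10 -> halt
Total steps = 10

10


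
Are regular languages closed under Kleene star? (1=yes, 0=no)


Regular languages are closed under:
- Union (DFA product construction)
- Intersection (DFA product construction)
- Complement (swap accept/reject states)
- Concatenation (NFA construction)
- Kleene star (NFA construction)
Kleene star is in this list
Therefore: closed

1


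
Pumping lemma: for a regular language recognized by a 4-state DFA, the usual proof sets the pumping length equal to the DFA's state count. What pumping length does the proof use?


Pumping lemma for regular languages (standard proof):
Take p = |Q|, the number of DFA states.
Any string of length >= |Q| passes through |Q|+1 states while reading its first |Q| symbols,
so by pigeonhole some state repeats, giving the loop that can be pumped.
Here |Q| = 4
Therefore the proof uses p = 4

4


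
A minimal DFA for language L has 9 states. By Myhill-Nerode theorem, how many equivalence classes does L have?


Myhill-Nerode theorem:
Number of equivalence classes = number of states in minimal DFA
Minimal DFA states = 9
Therefore equivalence classes = 9

9


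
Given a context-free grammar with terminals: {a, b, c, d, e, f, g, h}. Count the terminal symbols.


Terminal symbols: a, b, c, d, e, f, g, h
Counting each: a (#1), b (#2), c (#3), d (#4), e (#5), f (#6), g (#7), h (#8)
Total = 8

8


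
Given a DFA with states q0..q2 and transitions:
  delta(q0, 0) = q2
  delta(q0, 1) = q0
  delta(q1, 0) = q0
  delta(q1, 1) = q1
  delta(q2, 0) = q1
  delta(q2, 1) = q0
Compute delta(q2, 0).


Looking up transition function:
delta(q2, 0) in the table
Row: q2, Column: 0
Result: q1

q1


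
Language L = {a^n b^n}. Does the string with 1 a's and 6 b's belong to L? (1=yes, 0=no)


Language requires equal numbers of a's and b's
PDA pushes for each 'a', pops for each 'b'
Number of a's = 1
Number of b's = 6
1 != 6 -> Reject

0


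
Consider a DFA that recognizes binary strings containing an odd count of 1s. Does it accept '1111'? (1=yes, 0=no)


DFA has 2 states: q_even (start, accept=no) and q_odd
Processing string '1111' character by character:
  Position 0: read '1', 1-count=1 -> q_odd
  Position 1: read '1', 1-count=2 -> q_even
  Position 2: read '1', 1-count=3 -> q_odd
  Position 3: read '1', 1-count=4 -> q_even
Final state: q_even, total 1s = 4 (even); the DFA requires an odd count -> reject

0


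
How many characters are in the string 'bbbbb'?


String: 'bbbbb'
Counting characters:
  'b' appears 5 time(s)
Total length = 0 + 5 = 5

5


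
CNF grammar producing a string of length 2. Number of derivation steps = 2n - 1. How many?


Chomsky Normal Form derivation:
String length n = 2
Each step either:
  - Splits a nonterminal into two (n-1 such steps)
  - Converts a nonterminal to terminal (n such steps)
Total = (n-1) + n = 2n - 1
= 2(2) - 1
= 4 - 1
= 3

3


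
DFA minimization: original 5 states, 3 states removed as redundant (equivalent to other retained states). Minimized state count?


Original DFA: 5 states
Redundant states removed: 3
Minimized states = original - removed
= 5 - 3
= 2

2


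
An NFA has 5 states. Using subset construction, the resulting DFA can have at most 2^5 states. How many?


NFA has 5 states
Subset construction: each DFA state = subset of NFA states
Maximum subsets = 2^5
2^5 = 32

32


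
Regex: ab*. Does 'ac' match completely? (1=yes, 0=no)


Pattern: ab*
String: 'ac'
Pattern requires: exactly one 'a' followed by zero or more 'b's
First char is 'a' -> OK
Rest 'c': all b's? No
Result: 0

0


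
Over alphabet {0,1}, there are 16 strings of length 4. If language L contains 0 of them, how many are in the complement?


Alphabet: {0,1}
String length: 4
Total strings of length 4 = 2^4 = 16
Strings in L = 0
Complement = total - |L|
= 16 - 0
= 16

16


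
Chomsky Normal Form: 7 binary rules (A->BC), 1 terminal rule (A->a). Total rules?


CNF allows two rule forms:
  A -> BC (binary): 7 rules
  A -> a (terminal): 1 rule
Total = 7 + 1 = 8

8
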